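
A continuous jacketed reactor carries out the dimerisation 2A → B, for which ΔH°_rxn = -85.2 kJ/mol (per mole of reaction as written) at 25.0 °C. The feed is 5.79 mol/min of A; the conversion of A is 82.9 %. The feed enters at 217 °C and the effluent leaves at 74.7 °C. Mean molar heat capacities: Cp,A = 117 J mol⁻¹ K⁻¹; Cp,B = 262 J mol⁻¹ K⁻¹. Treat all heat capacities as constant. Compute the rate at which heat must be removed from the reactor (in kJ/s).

Extent of reaction ξ = 0.829 × 5.79 / 2 = 2.4 mol/min
Reaction term: ξ·ΔH°_rxn = 2.4 × -85.2 = -204.48 kJ/min
Sensible, feed 217→25 °C: -130.07 kJ/min
Outlet flows (mol/min): A 0.99009, B 2.4
Sensible, products 25→74.7 °C: 37.008 kJ/min
Q = ΔH = -297.53 kJ/min = -4.9589 kW
Heat removed = 4.9589 kJ/s

Q_out = 4.96 kJ/s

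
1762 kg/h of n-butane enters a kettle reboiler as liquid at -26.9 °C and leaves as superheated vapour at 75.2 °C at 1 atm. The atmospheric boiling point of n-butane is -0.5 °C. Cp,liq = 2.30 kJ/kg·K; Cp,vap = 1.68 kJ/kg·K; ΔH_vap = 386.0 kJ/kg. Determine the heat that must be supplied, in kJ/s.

liquid -26.9→-0.5 °C: 60.72 kJ/kg
vaporisation at -0.5 °C: 386 kJ/kg
vapour -0.5→75.2 °C: 127.18 kJ/kg
Δh = 60.72 + 386 + 127.18 = 573.9 kJ/kg
Q = ṁ·Δh = 1762 kg/h × 573.9 kJ/kg = 1.0112e+06 kJ/h
|Q| = 280.89 kW

Q = 281 kJ/s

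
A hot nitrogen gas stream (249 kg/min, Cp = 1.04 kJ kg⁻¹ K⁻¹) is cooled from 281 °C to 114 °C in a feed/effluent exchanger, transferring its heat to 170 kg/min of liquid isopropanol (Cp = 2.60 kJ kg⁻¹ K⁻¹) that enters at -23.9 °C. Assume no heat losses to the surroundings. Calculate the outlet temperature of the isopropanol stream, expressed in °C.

Heat released by hot stream: Q = 249 × 1.04 × (281 − 114) = 43246 kJ/min
Energy balance on cold side (adiabatic exchanger): Q = ṁ_c·Cp_c·(T_c,out − T_c,in)
T_c,out = -23.9 + 43246/(170 × 2.60) = 73.942 °C

T_c,out = 73.9 °C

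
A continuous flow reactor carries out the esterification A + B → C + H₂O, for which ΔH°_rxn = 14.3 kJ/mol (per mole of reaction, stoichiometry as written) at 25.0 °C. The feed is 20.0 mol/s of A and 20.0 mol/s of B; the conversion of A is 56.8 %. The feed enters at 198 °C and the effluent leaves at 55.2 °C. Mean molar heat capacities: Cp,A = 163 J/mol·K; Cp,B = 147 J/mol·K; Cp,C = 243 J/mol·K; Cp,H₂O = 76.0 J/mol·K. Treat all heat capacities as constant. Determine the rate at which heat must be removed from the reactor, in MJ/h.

Extent of reaction ξ = 0.568 × 20.0 = 11.36 mol/s
Reaction term: ξ·ΔH°_rxn = 11.36 × 14.3 = 162.45 kJ/s
Sensible, feed 198→25 °C: -1072.6 kJ/s
Outlet flows (mol/s): A 8.64, B 8.64, C 11.36, H₂O 11.36
Sensible, products 25→55.2 °C: 190.33 kJ/s
Q = ΔH = -719.82 kJ/s = -719.82 kW
Heat removed = 2591.4 MJ/h

Q_out = 2590 MJ/h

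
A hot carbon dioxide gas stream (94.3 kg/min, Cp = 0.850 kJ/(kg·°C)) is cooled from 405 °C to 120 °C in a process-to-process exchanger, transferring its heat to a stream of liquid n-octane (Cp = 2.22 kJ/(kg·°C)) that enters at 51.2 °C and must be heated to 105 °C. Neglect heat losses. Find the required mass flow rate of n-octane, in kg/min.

Heat released by hot stream: Q = 94.3 × 0.850 × (405 − 120) = 22844 kJ/min
Energy balance on cold side (adiabatic exchanger): Q = ṁ_c·Cp_c·(T_c,out − T_c,in)
ṁ_c = 22844 / [2.22 × (105 − 51.2)] = 191.27 kg/min

ṁ_c = 191 kg/min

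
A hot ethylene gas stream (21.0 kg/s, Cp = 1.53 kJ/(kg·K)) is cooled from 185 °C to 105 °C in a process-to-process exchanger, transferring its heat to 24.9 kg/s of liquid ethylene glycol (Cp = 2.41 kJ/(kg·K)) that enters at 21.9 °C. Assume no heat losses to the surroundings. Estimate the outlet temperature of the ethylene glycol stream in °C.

T_c,out = 64.7 °C

Heat released by hot stream: Q = 21.0 × 1.53 × (185 − 105) = 2570.4 kJ/s
Energy balance on cold side (adiabatic exchanger): Q = ṁ_c·Cp_c·(T_c,out − T_c,in)
T_c,out = 21.9 + 2570.4/(24.9 × 2.41) = 64.734 °C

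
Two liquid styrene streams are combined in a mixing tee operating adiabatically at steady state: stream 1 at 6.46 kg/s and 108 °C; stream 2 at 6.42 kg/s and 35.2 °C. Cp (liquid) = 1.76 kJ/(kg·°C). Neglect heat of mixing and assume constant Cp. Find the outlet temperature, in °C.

Energy balance with Q = 0: Σ ṁᵢCp,ᵢ(T_out − Tᵢ) = 0
T_out = Σ ṁᵢCp,ᵢTᵢ / Σ ṁᵢCp,ᵢ
      = 1625.6 / 22.669 = 71.713 °C

T_out = 71.7 °C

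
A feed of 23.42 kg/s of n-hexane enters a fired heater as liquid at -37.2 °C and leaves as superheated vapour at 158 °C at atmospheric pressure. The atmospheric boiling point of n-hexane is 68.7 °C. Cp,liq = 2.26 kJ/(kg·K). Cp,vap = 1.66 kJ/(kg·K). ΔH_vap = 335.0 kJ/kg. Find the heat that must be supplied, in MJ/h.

liquid -37.2→68.7 °C: 239.33 kJ/kg
vaporisation at 68.7 °C: 335 kJ/kg
vapour 68.7→158 °C: 148.24 kJ/kg
Δh = 239.33 + 335 + 148.24 = 722.57 kJ/kg
Q = ṁ·Δh = 23.42 kg/s × 722.57 kJ/kg = 16923 kJ/s
|Q| = 16923 kW = 60921 MJ/h

Q = 60900 MJ/h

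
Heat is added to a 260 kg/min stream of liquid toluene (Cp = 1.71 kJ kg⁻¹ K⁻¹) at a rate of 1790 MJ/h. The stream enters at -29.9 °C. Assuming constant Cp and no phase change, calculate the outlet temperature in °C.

Q = 1790 MJ/h = 29833 kJ/min
ΔT = Q/(ṁ·Cp) = 29833/(260×1.71) = 67.102 K
T_out = -29.9 + 67.102 = 37.202 °C

T_out = 37.2 °C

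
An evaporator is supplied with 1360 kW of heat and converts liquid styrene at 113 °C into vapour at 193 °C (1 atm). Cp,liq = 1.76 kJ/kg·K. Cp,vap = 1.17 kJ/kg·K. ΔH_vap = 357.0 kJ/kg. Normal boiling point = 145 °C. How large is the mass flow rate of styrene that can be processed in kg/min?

Δh = 1.76×(145−113) + 357.0 + 1.17×(193−145) = 469.48 kJ/kg
Q = 1360 kW = 1360 kJ/s = 81600 kJ/min
ṁ = Q/Δh = 81600 / 469.48 = 173.81 kg/min

ṁ = 174 kg/min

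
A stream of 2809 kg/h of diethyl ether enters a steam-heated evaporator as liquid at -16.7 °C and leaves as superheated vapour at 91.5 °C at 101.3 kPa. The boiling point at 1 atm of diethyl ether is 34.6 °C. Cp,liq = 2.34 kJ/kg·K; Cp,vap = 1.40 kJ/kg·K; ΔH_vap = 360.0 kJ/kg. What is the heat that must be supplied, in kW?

liquid -16.7→34.6 °C: 120.04 kJ/kg
vaporisation at 34.6 °C: 360 kJ/kg
vapour 34.6→91.5 °C: 79.66 kJ/kg
Δh = 120.04 + 360 + 79.66 = 559.7 kJ/kg
Q = ṁ·Δh = 2809 kg/h × 559.7 kJ/kg = 1.5722e+06 kJ/h
|Q| = 436.72 kW

Q = 437 kW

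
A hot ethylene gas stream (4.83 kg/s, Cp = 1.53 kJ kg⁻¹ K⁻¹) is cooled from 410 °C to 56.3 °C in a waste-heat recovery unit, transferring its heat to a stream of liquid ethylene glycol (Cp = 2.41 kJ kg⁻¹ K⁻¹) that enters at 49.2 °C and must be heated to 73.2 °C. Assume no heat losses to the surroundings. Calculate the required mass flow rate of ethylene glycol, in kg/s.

Heat released by hot stream: Q = 4.83 × 1.53 × (410 − 56.3) = 2613.8 kJ/s
Energy balance on cold side (adiabatic exchanger): Q = ṁ_c·Cp_c·(T_c,out − T_c,in)
ṁ_c = 2613.8 / [2.41 × (73.2 − 49.2)] = 45.19 kg/s

ṁ_c = 45.2 kg/s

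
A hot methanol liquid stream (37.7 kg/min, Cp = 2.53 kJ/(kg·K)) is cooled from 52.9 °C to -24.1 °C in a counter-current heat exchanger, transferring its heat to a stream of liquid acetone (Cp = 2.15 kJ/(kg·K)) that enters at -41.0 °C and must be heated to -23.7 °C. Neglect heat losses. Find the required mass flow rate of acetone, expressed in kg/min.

Heat released by hot stream: Q = 37.7 × 2.53 × (52.9 − -24.1) = 7344.3 kJ/min
Energy balance on cold side (adiabatic exchanger): Q = ṁ_c·Cp_c·(T_c,out − T_c,in)
ṁ_c = 7344.3 / [2.15 × (-23.7 − -41.0)] = 197.45 kg/min

ṁ_c = 197 kg/min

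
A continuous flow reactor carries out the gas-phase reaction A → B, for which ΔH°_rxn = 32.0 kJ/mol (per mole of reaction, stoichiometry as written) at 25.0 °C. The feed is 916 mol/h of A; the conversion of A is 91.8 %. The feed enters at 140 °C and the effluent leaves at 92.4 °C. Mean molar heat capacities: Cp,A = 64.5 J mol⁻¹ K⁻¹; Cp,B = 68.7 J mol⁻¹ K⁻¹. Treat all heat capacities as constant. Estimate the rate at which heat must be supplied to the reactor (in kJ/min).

Q_in = 406 kJ/min

Extent of reaction ξ = 0.918 × 916 = 840.89 mol/h
Reaction term: ξ·ΔH°_rxn = 840.89 × 32.0 = 26908 kJ/h
Sensible, feed 140→25 °C: -6794.4 kJ/h
Outlet flows (mol/h): A 75.112, B 840.89
Sensible, products 25→92.4 °C: 4220.2 kJ/h
Q = ΔH = 24334 kJ/h = 6.7595 kW
Heat supplied = 405.57 kJ/min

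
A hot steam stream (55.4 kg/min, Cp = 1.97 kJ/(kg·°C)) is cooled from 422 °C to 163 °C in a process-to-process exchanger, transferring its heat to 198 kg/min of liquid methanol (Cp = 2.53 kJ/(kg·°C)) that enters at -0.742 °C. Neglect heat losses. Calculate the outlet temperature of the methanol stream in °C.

Heat released by hot stream: Q = 55.4 × 1.97 × (422 − 163) = 28267 kJ/min
Energy balance on cold side (adiabatic exchanger): Q = ṁ_c·Cp_c·(T_c,out − T_c,in)
T_c,out = -0.742 + 28267/(198 × 2.53) = 55.685 °C

T_c,out = 55.7 °C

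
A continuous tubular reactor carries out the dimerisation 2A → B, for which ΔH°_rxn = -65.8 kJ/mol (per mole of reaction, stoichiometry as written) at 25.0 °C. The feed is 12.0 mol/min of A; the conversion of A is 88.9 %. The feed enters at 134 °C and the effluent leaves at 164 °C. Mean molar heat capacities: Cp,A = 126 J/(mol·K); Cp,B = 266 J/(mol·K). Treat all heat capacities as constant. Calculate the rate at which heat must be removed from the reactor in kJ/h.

Extent of reaction ξ = 0.889 × 12.0 / 2 = 5.334 mol/min
Reaction term: ξ·ΔH°_rxn = 5.334 × -65.8 = -350.98 kJ/min
Sensible, feed 134→25 °C: -164.81 kJ/min
Outlet flows (mol/min): A 1.332, B 5.334
Sensible, products 25→164 °C: 220.55 kJ/min
Q = ΔH = -295.24 kJ/min = -4.9206 kW
Heat removed = 17714 kJ/h

Q_out = 17700 kJ/h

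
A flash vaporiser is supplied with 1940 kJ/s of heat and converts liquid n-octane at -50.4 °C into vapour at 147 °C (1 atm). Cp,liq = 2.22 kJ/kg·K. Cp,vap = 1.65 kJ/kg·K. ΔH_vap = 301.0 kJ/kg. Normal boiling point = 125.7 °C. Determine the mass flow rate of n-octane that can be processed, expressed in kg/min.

ṁ = 160 kg/min

Δh = 2.22×(125.7−-50.4) + 301.0 + 1.65×(147−125.7) = 727.09 kJ/kg
Q = 1940 kJ/s = 1940 kJ/s = 116400 kJ/min
ṁ = Q/Δh = 116400 / 727.09 = 160.09 kg/min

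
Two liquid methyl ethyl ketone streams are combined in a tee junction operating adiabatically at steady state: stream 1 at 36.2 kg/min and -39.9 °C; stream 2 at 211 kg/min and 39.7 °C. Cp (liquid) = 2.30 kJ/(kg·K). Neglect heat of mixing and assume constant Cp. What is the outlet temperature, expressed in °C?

T_out = 28.0 °C

Adiabatic, steady state ⇒ Σ ṁᵢCp,ᵢ(T_out − Tᵢ) = 0
T_out = Σ ṁᵢCp,ᵢTᵢ / Σ ṁᵢCp,ᵢ
      = 15944 / 568.56 = 28.043 °C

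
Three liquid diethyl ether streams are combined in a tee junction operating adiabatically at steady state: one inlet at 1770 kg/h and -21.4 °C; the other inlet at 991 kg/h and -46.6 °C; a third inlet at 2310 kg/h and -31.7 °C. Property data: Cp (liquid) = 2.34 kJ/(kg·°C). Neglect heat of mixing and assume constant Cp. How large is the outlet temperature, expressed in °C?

T_out = -31.0 °C

Energy balance with Q = 0: Σ ṁᵢCp,ᵢ(T_out − Tᵢ) = 0
T_out = Σ ṁᵢCp,ᵢTᵢ / Σ ṁᵢCp,ᵢ
      = -368050 / 11866 = -31.017 °C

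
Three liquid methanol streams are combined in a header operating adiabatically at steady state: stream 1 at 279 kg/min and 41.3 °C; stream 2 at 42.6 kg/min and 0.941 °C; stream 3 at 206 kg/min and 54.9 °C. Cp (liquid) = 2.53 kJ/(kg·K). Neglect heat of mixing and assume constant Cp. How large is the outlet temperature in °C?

T_out = 43.4 °C

Energy balance with Q = 0: Σ ṁᵢCp,ᵢ(T_out − Tᵢ) = 0
T_out = Σ ṁᵢCp,ᵢTᵢ / Σ ṁᵢCp,ᵢ
      = 57867 / 1334.8 = 43.351 °C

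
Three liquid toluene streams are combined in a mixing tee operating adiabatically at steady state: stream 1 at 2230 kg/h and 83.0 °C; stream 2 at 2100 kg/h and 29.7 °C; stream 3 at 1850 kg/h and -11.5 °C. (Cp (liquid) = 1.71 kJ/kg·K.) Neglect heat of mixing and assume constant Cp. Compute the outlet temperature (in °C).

No heat crosses the boundary, so H_out = H_in.
Σ ṁᵢCp,ᵢTᵢ = 2230×1.71×83.0 + 2100×1.71×29.7 + 1850×1.71×-11.5 = 386780
Σ ṁᵢCp,ᵢ = 2230×1.71 + 2100×1.71 + 1850×1.71 = 10568
T_out = 386780 / 10568 = 36.6 °C

T_out = 36.6 °C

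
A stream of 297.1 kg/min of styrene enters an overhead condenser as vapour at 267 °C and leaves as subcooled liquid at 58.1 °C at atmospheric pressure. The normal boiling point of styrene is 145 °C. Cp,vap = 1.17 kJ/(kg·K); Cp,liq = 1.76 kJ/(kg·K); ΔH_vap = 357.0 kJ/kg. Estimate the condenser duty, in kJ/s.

Q_c = 3230 kJ/s

vapour 267→145 °C: -142.74 kJ/kg
condensation at 145 °C: -357 kJ/kg
liquid 145→58.1 °C: -152.94 kJ/kg
Δh = -142.74 + -357 + -152.94 = -652.68 kJ/kg
Q = ṁ·Δh = 297.1 kg/min × -652.68 kJ/kg = -193910 kJ/min
|Q| = 3231.9 kW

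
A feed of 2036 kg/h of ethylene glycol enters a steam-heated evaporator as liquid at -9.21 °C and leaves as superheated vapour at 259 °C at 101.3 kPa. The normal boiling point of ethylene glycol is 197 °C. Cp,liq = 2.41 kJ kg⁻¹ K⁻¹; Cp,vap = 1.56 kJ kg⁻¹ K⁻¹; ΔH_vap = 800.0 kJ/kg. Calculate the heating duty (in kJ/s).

liquid -9.21→197 °C: 496.97 kJ/kg
vaporisation at 197 °C: 800 kJ/kg
vapour 197→259 °C: 96.72 kJ/kg
Δh = 496.97 + 800 + 96.72 = 1393.7 kJ/kg
Q = ṁ·Δh = 2036 kg/h × 1393.7 kJ/kg = 2.8375e+06 kJ/h
|Q| = 788.21 kW

Q = 788 kJ/s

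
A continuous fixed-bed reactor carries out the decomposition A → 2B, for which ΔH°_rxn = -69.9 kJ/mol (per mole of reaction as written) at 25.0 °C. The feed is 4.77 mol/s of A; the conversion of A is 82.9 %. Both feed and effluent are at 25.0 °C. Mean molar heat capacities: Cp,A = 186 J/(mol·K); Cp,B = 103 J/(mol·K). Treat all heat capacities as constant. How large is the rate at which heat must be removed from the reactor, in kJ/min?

Extent of reaction ξ = 0.829 × 4.77 = 3.9543 mol/s
Reaction term: ξ·ΔH°_rxn = 3.9543 × -69.9 = -276.41 kJ/s
Q = ΔH = -276.41 kJ/s = -276.41 kW
Heat removed = 16584 kJ/min

Q_out = 16600 kJ/min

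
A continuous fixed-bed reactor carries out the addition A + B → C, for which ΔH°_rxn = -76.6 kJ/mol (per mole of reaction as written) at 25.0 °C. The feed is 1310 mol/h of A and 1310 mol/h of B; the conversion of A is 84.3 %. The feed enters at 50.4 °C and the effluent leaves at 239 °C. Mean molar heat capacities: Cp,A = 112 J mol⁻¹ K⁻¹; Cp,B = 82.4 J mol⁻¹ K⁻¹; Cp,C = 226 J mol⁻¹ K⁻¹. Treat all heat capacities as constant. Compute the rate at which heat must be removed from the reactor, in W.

Q_out = 8080 W

Extent of reaction ξ = 0.843 × 1310 = 1104.3 mol/h
Reaction term: ξ·ΔH°_rxn = 1104.3 × -76.6 = -84592 kJ/h
Sensible, feed 50.4→25 °C: -6468.5 kJ/h
Outlet flows (mol/h): A 205.67, B 205.67, C 1104.3
Sensible, products 25→239 °C: 61966 kJ/h
Q = ΔH = -29094 kJ/h = -8.0817 kW
Heat removed = 8081.7 W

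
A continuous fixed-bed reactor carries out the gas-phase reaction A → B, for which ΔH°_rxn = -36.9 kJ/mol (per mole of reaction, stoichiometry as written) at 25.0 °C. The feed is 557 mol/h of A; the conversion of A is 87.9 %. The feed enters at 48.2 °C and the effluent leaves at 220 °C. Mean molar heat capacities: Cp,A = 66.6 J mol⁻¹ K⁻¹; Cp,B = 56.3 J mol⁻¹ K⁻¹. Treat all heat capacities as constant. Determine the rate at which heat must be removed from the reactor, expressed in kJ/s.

Q_out = 3.52 kJ/s

Extent of reaction ξ = 0.879 × 557 = 489.6 mol/h
Reaction term: ξ·ΔH°_rxn = 489.6 × -36.9 = -18066 kJ/h
Sensible, feed 48.2→25 °C: -860.63 kJ/h
Outlet flows (mol/h): A 67.397, B 489.6
Sensible, products 25→220 °C: 6250.4 kJ/h
Q = ΔH = -12677 kJ/h = -3.5213 kW
Heat removed = 3.5213 kJ/s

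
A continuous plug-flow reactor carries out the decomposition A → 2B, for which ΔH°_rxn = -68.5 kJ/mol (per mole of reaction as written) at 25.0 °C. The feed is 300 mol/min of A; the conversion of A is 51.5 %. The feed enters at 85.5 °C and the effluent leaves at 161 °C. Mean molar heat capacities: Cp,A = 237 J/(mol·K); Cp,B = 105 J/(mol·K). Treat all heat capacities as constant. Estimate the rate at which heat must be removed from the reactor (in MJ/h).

Q_out = 347 MJ/h

Extent of reaction ξ = 0.515 × 300 = 154.5 mol/min
Reaction term: ξ·ΔH°_rxn = 154.5 × -68.5 = -10583 kJ/min
Sensible, feed 85.5→25 °C: -4301.6 kJ/min
Outlet flows (mol/min): A 145.5, B 309
Sensible, products 25→161 °C: 9102.3 kJ/min
Q = ΔH = -5782.5 kJ/min = -96.375 kW
Heat removed = 346.95 MJ/h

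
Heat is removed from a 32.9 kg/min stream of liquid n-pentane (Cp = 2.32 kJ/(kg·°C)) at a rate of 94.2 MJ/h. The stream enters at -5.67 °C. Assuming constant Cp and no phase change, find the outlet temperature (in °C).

Q = 94.2 MJ/h = 1570 kJ/min
ΔT = Q/(ṁ·Cp) = 1570/(32.9×2.32) = 20.569 K
T_out = -5.67 − 20.569 = -26.239 °C

T_out = -26.2 °C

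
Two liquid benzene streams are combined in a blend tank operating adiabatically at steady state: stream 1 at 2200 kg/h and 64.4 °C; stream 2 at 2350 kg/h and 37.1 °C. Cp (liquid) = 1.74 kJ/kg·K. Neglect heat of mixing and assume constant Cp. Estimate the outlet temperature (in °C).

Energy balance with Q = 0: Σ ṁᵢCp,ᵢ(T_out − Tᵢ) = 0
Σ ṁᵢCp,ᵢTᵢ = 2200×1.74×64.4 + 2350×1.74×37.1 = 398230
Σ ṁᵢCp,ᵢ = 2200×1.74 + 2350×1.74 = 7917
T_out = 398230 / 7917 = 50.3 °C

T_out = 50.3 °C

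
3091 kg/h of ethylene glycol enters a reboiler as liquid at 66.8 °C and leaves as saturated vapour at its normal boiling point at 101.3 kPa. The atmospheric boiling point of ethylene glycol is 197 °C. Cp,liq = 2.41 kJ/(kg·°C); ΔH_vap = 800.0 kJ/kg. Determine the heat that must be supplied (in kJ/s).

liquid 66.8→197 °C: 313.78 kJ/kg
vaporisation at 197 °C: 800 kJ/kg
Δh = 313.78 + 800 = 1113.8 kJ/kg
Q = ṁ·Δh = 3091 kg/h × 1113.8 kJ/kg = 3.4427e+06 kJ/h
|Q| = 956.31 kW

Q = 956 kJ/s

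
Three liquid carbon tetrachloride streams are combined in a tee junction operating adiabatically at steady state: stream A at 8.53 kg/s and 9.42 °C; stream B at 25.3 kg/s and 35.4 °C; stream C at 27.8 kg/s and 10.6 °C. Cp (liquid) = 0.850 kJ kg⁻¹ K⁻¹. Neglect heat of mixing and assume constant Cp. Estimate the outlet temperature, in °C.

T_out = 20.6 °C

Adiabatic, steady state ⇒ Σ ṁᵢCp,ᵢ(T_out − Tᵢ) = 0
Σ ṁᵢCp,ᵢTᵢ = 8.53×0.850×9.42 + 25.3×0.850×35.4 + 27.8×0.850×10.6 = 1080.1
Σ ṁᵢCp,ᵢ = 8.53×0.850 + 25.3×0.850 + 27.8×0.850 = 52.385
T_out = 1080.1 / 52.385 = 20.617 °C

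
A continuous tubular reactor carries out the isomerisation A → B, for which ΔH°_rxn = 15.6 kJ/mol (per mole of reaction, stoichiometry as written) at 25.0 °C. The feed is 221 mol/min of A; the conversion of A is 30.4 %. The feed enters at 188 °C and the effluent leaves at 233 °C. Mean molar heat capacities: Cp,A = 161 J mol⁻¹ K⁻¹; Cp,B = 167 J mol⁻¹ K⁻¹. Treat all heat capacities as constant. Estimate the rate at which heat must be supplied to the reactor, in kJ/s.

Q_in = 45.6 kJ/s

Extent of reaction ξ = 0.304 × 221 = 67.184 mol/min
Reaction term: ξ·ΔH°_rxn = 67.184 × 15.6 = 1048.1 kJ/min
Sensible, feed 188→25 °C: -5799.7 kJ/min
Outlet flows (mol/min): A 153.82, B 67.184
Sensible, products 25→233 °C: 7484.7 kJ/min
Q = ΔH = 2733.1 kJ/min = 45.551 kW
Heat supplied = 45.551 kJ/s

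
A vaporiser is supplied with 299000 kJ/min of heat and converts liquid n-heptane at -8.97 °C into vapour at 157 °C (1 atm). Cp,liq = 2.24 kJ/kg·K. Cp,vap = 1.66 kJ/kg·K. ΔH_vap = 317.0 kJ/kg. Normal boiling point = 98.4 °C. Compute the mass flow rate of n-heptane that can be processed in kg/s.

Δh = 2.24×(98.4−-8.97) + 317.0 + 1.66×(157−98.4) = 654.78 kJ/kg
Q = 299000 kJ/min = 4983.3 kJ/s = 4983.3 kJ/s
ṁ = Q/Δh = 4983.3 / 654.78 = 7.6106 kg/s

ṁ = 7.61 kg/s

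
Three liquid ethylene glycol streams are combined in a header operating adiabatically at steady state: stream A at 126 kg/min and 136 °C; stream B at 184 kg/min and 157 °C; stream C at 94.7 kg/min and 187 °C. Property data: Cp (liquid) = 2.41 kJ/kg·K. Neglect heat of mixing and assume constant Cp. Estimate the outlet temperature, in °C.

Energy balance with Q = 0: Σ ṁᵢCp,ᵢ(T_out − Tᵢ) = 0
Σ ṁᵢCp,ᵢTᵢ = 126×2.41×136 + 184×2.41×157 + 94.7×2.41×187 = 153600
Σ ṁᵢCp,ᵢ = 126×2.41 + 184×2.41 + 94.7×2.41 = 975.33
T_out = 153600 / 975.33 = 157.48 °C

T_out = 157 °C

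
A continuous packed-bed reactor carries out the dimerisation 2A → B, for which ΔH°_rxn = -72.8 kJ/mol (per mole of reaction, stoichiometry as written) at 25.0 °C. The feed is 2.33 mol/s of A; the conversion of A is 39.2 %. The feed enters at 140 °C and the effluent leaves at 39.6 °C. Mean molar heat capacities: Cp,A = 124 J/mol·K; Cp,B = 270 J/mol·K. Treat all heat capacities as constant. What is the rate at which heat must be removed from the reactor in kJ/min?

Extent of reaction ξ = 0.392 × 2.33 / 2 = 0.45668 mol/s
Reaction term: ξ·ΔH°_rxn = 0.45668 × -72.8 = -33.246 kJ/s
Sensible, feed 140→25 °C: -33.226 kJ/s
Outlet flows (mol/s): A 1.4166, B 0.45668
Sensible, products 25→39.6 °C: 4.3649 kJ/s
Q = ΔH = -62.107 kJ/s = -62.107 kW
Heat removed = 3726.4 kJ/min

Q_out = 3730 kJ/min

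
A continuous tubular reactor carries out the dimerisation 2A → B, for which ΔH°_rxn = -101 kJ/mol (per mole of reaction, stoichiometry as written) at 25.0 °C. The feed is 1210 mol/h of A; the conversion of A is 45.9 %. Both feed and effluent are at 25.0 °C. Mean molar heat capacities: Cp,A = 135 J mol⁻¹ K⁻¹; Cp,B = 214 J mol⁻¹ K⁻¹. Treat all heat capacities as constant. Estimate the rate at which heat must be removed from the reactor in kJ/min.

Q_out = 467 kJ/min

Extent of reaction ξ = 0.459 × 1210 / 2 = 277.69 mol/h
Reaction term: ξ·ΔH°_rxn = 277.69 × -101 = -28047 kJ/h
Q = ΔH = -28047 kJ/h = -7.7909 kW
Heat removed = 467.45 kJ/min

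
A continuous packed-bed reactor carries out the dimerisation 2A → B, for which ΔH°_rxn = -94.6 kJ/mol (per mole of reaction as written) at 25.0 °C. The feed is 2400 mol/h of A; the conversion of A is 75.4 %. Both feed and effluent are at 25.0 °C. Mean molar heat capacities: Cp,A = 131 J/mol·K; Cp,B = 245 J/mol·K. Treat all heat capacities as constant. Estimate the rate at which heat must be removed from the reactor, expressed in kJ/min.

Q_out = 1430 kJ/min

Extent of reaction ξ = 0.754 × 2400 / 2 = 904.8 mol/h
Reaction term: ξ·ΔH°_rxn = 904.8 × -94.6 = -85594 kJ/h
Q = ΔH = -85594 kJ/h = -23.776 kW
Heat removed = 1426.6 kJ/min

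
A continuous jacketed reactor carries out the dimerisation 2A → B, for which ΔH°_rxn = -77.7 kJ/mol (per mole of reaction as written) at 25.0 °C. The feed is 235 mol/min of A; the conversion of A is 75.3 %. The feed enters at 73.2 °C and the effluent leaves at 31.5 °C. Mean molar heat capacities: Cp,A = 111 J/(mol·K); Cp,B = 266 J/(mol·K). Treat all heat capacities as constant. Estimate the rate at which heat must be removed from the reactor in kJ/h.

Extent of reaction ξ = 0.753 × 235 / 2 = 88.478 mol/min
Reaction term: ξ·ΔH°_rxn = 88.478 × -77.7 = -6874.7 kJ/min
Sensible, feed 73.2→25 °C: -1257.3 kJ/min
Outlet flows (mol/min): A 58.045, B 88.478
Sensible, products 25→31.5 °C: 194.86 kJ/min
Q = ΔH = -7937.1 kJ/min = -132.29 kW
Heat removed = 476230 kJ/h

Q_out = 476000 kJ/h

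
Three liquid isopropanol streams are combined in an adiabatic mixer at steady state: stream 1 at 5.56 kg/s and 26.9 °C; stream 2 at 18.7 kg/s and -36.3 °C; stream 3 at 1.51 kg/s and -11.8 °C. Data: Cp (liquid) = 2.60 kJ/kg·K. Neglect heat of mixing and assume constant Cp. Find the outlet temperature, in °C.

T_out = -21.2 °C

Adiabatic, steady state ⇒ Σ ṁᵢCp,ᵢ(T_out − Tᵢ) = 0
T_out = Σ ṁᵢCp,ᵢTᵢ / Σ ṁᵢCp,ᵢ
      = -1422.4 / 67.002 = -21.229 °C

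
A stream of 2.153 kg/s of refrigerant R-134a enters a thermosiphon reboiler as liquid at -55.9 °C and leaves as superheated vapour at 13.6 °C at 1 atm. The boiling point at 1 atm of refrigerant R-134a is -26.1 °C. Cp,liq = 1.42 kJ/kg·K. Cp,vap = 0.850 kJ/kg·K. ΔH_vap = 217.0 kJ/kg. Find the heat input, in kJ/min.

liquid -55.9→-26.1 °C: 42.316 kJ/kg
vaporisation at -26.1 °C: 217 kJ/kg
vapour -26.1→13.6 °C: 33.745 kJ/kg
Δh = 42.316 + 217 + 33.745 = 293.06 kJ/kg
Q = ṁ·Δh = 2.153 kg/s × 293.06 kJ/kg = 630.96 kJ/s
|Q| = 630.96 kW = 37858 kJ/min

Q = 37900 kJ/min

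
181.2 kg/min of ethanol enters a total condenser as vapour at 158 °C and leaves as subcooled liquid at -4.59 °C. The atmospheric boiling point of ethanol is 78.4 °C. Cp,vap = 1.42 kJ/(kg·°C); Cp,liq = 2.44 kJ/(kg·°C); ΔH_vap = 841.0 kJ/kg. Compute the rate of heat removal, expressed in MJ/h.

vapour 158→78.4 °C: -113.03 kJ/kg
condensation at 78.4 °C: -841 kJ/kg
liquid 78.4→-4.59 °C: -202.5 kJ/kg
Δh = -113.03 + -841 + -202.5 = -1156.5 kJ/kg
Q = ṁ·Δh = 181.2 kg/min × -1156.5 kJ/kg = -209560 kJ/min
|Q| = 3492.7 kW = 12574 MJ/h

Q_c = 12600 MJ/h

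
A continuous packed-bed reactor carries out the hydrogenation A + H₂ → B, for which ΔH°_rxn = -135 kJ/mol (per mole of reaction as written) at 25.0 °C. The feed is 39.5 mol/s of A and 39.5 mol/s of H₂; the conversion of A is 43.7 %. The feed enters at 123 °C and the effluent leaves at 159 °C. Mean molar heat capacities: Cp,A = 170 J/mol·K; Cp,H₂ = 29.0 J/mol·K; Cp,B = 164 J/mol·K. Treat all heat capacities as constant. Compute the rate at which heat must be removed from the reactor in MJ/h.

Extent of reaction ξ = 0.437 × 39.5 = 17.262 mol/s
Reaction term: ξ·ΔH°_rxn = 17.262 × -135 = -2330.3 kJ/s
Sensible, feed 123→25 °C: -770.33 kJ/s
Outlet flows (mol/s): A 22.238, H₂ 22.238, B 17.262
Sensible, products 25→159 °C: 972.35 kJ/s
Q = ΔH = -2128.3 kJ/s = -2128.3 kW
Heat removed = 7661.8 MJ/h

Q_out = 7660 MJ/h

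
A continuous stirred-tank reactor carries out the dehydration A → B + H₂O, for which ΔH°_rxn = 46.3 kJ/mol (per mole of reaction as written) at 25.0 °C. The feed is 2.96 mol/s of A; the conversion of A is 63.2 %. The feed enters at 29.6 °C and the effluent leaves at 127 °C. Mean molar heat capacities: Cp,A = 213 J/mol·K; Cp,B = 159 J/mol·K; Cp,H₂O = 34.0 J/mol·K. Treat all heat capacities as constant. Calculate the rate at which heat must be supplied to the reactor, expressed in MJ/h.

Extent of reaction ξ = 0.632 × 2.96 = 1.8707 mol/s
Reaction term: ξ·ΔH°_rxn = 1.8707 × 46.3 = 86.614 kJ/s
Sensible, feed 29.6→25 °C: -2.9002 kJ/s
Outlet flows (mol/s): A 1.0893, B 1.8707, H₂O 1.8707
Sensible, products 25→127 °C: 60.493 kJ/s
Q = ΔH = 144.21 kJ/s = 144.21 kW
Heat supplied = 519.14 MJ/h

Q_in = 519 MJ/h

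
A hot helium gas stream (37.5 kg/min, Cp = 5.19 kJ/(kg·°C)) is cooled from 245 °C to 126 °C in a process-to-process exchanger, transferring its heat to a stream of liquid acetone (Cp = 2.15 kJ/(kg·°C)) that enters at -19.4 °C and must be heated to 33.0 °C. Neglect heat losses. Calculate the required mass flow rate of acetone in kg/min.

ṁ_c = 206 kg/min

Heat released by hot stream: Q = 37.5 × 5.19 × (245 − 126) = 23160 kJ/min
Energy balance on cold side (adiabatic exchanger): Q = ṁ_c·Cp_c·(T_c,out − T_c,in)
ṁ_c = 23160 / [2.15 × (33.0 − -19.4)] = 205.58 kg/min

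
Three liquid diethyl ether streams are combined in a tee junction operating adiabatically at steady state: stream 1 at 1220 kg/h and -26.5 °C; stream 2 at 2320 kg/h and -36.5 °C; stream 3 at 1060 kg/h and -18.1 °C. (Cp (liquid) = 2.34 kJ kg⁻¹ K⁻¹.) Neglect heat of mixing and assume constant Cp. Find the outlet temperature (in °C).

No heat crosses the boundary, so H_out = H_in.
T_out = Σ ṁᵢCp,ᵢTᵢ / Σ ṁᵢCp,ᵢ
      = -318700 / 10764 = -29.608 °C

T_out = -29.6 °C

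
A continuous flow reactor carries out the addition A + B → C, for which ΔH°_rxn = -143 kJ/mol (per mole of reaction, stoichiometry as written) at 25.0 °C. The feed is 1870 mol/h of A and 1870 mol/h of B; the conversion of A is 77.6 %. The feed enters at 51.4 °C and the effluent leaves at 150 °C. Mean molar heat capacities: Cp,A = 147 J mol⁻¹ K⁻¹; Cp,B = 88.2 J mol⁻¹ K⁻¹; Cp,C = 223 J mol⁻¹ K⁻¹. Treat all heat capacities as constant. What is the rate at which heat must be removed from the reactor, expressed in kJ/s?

Extent of reaction ξ = 0.776 × 1870 = 1451.1 mol/h
Reaction term: ξ·ΔH°_rxn = 1451.1 × -143 = -207510 kJ/h
Sensible, feed 51.4→25 °C: -11611 kJ/h
Outlet flows (mol/h): A 418.88, B 418.88, C 1451.1
Sensible, products 25→150 °C: 52765 kJ/h
Q = ΔH = -166360 kJ/h = -46.21 kW
Heat removed = 46.21 kJ/s

Q_out = 46.2 kJ/s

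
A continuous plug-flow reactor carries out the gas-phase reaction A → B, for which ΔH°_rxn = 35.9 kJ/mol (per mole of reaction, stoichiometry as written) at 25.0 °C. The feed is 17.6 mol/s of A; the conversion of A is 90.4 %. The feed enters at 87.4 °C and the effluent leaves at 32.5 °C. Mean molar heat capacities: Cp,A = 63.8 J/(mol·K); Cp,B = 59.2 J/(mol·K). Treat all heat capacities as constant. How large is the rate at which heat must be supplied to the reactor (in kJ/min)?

Q_in = 30500 kJ/min

Extent of reaction ξ = 0.904 × 17.6 = 15.91 mol/s
Reaction term: ξ·ΔH°_rxn = 15.91 × 35.9 = 571.18 kJ/s
Sensible, feed 87.4→25 °C: -70.068 kJ/s
Outlet flows (mol/s): A 1.6896, B 15.91
Sensible, products 25→32.5 °C: 7.8727 kJ/s
Q = ΔH = 508.99 kJ/s = 508.99 kW
Heat supplied = 30539 kJ/min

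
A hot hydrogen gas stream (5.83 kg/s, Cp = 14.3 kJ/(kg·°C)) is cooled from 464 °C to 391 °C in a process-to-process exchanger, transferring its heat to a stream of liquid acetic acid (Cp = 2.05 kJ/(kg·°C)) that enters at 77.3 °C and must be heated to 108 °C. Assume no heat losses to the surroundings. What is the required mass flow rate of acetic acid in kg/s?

ṁ_c = 96.7 kg/s

Heat released by hot stream: Q = 5.83 × 14.3 × (464 − 391) = 6085.9 kJ/s
Energy balance on cold side (adiabatic exchanger): Q = ṁ_c·Cp_c·(T_c,out − T_c,in)
ṁ_c = 6085.9 / [2.05 × (108 − 77.3)] = 96.702 kg/s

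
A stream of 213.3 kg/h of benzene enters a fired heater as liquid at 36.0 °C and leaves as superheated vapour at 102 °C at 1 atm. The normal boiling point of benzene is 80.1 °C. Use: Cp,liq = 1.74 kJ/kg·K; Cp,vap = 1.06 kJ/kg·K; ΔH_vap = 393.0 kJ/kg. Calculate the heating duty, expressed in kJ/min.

Q = 1750 kJ/min

liquid 36.0→80.1 °C: 76.734 kJ/kg
vaporisation at 80.1 °C: 393 kJ/kg
vapour 80.1→102 °C: 23.214 kJ/kg
Δh = 76.734 + 393 + 23.214 = 492.95 kJ/kg
Q = ṁ·Δh = 213.3 kg/h × 492.95 kJ/kg = 105150 kJ/h
|Q| = 29.207 kW = 1752.4 kJ/min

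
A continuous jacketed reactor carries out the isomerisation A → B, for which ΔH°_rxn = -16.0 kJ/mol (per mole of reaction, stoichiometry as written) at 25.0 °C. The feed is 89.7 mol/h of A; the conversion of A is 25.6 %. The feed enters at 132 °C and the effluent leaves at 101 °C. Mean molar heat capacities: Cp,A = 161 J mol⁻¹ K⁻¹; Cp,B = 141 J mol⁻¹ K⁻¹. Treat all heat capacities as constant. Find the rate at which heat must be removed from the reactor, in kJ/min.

Q_out = 14.2 kJ/min

Extent of reaction ξ = 0.256 × 89.7 = 22.963 mol/h
Reaction term: ξ·ΔH°_rxn = 22.963 × -16.0 = -367.41 kJ/h
Sensible, feed 132→25 °C: -1545.3 kJ/h
Outlet flows (mol/h): A 66.737, B 22.963
Sensible, products 25→101 °C: 1062.7 kJ/h
Q = ΔH = -850.01 kJ/h = -0.23611 kW
Heat removed = 14.167 kJ/min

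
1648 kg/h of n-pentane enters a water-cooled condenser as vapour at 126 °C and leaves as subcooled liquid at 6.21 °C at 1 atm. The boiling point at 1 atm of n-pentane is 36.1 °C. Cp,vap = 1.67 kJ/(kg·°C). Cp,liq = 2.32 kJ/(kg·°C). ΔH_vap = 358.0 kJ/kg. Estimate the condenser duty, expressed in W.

Q_c = 264000 W

vapour 126→36.1 °C: -150.13 kJ/kg
condensation at 36.1 °C: -358 kJ/kg
liquid 36.1→6.21 °C: -69.345 kJ/kg
Δh = -150.13 + -358 + -69.345 = -577.48 kJ/kg
Q = ṁ·Δh = 1648 kg/h × -577.48 kJ/kg = -951680 kJ/h
|Q| = 264.36 kW = 264360 W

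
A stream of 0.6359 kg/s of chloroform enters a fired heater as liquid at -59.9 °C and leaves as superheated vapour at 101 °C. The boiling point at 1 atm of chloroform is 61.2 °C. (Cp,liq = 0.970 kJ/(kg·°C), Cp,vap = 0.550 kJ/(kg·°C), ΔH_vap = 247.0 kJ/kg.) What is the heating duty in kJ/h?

liquid -59.9→61.2 °C: 117.47 kJ/kg
vaporisation at 61.2 °C: 247 kJ/kg
vapour 61.2→101 °C: 21.89 kJ/kg
Δh = 117.47 + 247 + 21.89 = 386.36 kJ/kg
Q = ṁ·Δh = 0.6359 kg/s × 386.36 kJ/kg = 245.68 kJ/s
|Q| = 245.68 kW = 884460 kJ/h

Q = 884000 kJ/h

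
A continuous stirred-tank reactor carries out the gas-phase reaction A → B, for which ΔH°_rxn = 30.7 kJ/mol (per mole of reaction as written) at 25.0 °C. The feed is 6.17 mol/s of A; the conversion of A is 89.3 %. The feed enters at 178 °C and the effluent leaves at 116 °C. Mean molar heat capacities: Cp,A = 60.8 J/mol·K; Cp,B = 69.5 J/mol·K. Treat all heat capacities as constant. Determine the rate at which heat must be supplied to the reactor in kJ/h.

Extent of reaction ξ = 0.893 × 6.17 = 5.5098 mol/s
Reaction term: ξ·ΔH°_rxn = 5.5098 × 30.7 = 169.15 kJ/s
Sensible, feed 178→25 °C: -57.396 kJ/s
Outlet flows (mol/s): A 0.66019, B 5.5098
Sensible, products 25→116 °C: 38.499 kJ/s
Q = ΔH = 150.25 kJ/s = 150.25 kW
Heat supplied = 540920 kJ/h

Q_in = 541000 kJ/h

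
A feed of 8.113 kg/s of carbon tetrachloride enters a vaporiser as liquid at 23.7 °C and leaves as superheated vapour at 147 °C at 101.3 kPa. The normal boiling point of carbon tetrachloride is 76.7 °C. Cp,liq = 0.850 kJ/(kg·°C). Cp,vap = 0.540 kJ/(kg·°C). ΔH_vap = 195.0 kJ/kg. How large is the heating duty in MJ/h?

Q = 8120 MJ/h

liquid 23.7→76.7 °C: 45.05 kJ/kg
vaporisation at 76.7 °C: 195 kJ/kg
vapour 76.7→147 °C: 37.962 kJ/kg
Δh = 45.05 + 195 + 37.962 = 278.01 kJ/kg
Q = ṁ·Δh = 8.113 kg/s × 278.01 kJ/kg = 2255.5 kJ/s
|Q| = 2255.5 kW = 8119.8 MJ/h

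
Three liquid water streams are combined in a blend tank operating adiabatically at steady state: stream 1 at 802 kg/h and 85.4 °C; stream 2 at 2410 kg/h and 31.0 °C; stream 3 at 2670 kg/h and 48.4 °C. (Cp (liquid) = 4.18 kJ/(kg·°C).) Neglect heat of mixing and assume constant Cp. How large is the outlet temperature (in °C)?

Energy balance with Q = 0: Σ ṁᵢCp,ᵢ(T_out − Tᵢ) = 0
Σ ṁᵢCp,ᵢTᵢ = 802×4.18×85.4 + 2410×4.18×31.0 + 2670×4.18×48.4 = 1.1388e+06
Σ ṁᵢCp,ᵢ = 802×4.18 + 2410×4.18 + 2670×4.18 = 24587
T_out = 1.1388e+06 / 24587 = 46.316 °C

T_out = 46.3 °C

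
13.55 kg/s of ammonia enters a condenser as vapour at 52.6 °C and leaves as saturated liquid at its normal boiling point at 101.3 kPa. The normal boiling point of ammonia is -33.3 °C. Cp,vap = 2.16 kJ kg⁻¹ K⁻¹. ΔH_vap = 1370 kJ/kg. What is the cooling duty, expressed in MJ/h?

vapour 52.6→-33.3 °C: -185.54 kJ/kg
condensation at -33.3 °C: -1370 kJ/kg
Δh = -185.54 + -1370 = -1555.5 kJ/kg
Q = ṁ·Δh = 13.55 kg/s × -1555.5 kJ/kg = -21078 kJ/s
|Q| = 21078 kW = 75879 MJ/h

Q_c = 75900 MJ/h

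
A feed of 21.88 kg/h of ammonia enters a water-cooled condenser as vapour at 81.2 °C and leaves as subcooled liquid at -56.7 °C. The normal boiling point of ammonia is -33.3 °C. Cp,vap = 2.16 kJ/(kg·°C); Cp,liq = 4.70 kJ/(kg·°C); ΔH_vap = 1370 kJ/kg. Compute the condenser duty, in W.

Q_c = 10500 W

vapour 81.2→-33.3 °C: -247.32 kJ/kg
condensation at -33.3 °C: -1370 kJ/kg
liquid -33.3→-56.7 °C: -109.98 kJ/kg
Δh = -247.32 + -1370 + -109.98 = -1727.3 kJ/kg
Q = ṁ·Δh = 21.88 kg/h × -1727.3 kJ/kg = -37793 kJ/h
|Q| = 10.498 kW = 10498 W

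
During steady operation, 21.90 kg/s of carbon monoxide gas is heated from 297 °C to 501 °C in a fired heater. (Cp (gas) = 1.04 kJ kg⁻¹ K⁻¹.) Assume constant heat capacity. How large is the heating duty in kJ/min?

Q = 279000 kJ/min

Q = ṁ·Cp·ΔT = 21.90 × 1.04 × (501 − 297) = 4646.3 kJ/s
Heating duty = 278780 kJ/min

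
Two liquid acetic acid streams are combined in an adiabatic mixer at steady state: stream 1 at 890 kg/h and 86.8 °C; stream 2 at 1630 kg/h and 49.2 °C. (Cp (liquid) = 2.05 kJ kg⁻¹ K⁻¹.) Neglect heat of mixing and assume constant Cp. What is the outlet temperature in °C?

T_out = 62.5 °C

Energy balance with Q = 0: Σ ṁᵢCp,ᵢ(T_out − Tᵢ) = 0
T_out = Σ ṁᵢCp,ᵢTᵢ / Σ ṁᵢCp,ᵢ
      = 322770 / 5166 = 62.479 °C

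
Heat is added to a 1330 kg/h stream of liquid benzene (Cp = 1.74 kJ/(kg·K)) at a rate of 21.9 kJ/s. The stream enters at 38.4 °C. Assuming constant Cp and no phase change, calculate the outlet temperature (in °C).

T_out = 72.5 °C

Q = 21.9 kJ/s = 78840 kJ/h
ΔT = Q/(ṁ·Cp) = 78840/(1330×1.74) = 34.068 K
T_out = 38.4 + 34.068 = 72.468 °C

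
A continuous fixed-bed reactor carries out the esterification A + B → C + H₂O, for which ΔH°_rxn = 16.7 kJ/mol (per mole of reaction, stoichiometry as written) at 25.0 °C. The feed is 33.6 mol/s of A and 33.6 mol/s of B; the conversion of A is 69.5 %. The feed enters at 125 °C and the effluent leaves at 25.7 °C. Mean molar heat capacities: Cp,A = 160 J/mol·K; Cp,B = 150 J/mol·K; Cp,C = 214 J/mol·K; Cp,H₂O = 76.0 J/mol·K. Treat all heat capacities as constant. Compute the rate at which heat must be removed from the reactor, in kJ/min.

Extent of reaction ξ = 0.695 × 33.6 = 23.352 mol/s
Reaction term: ξ·ΔH°_rxn = 23.352 × 16.7 = 389.98 kJ/s
Sensible, feed 125→25 °C: -1041.6 kJ/s
Outlet flows (mol/s): A 10.248, B 10.248, C 23.352, H₂O 23.352
Sensible, products 25→25.7 °C: 6.9643 kJ/s
Q = ΔH = -644.66 kJ/s = -644.66 kW
Heat removed = 38679 kJ/min

Q_out = 38700 kJ/min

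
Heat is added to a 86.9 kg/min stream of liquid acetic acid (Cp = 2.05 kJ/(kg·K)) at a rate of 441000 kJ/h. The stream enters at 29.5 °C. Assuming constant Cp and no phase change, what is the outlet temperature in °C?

Q = 441000 kJ/h = 7350 kJ/min
ΔT = Q/(ṁ·Cp) = 7350/(86.9×2.05) = 41.259 K
T_out = 29.5 + 41.259 = 70.759 °C

T_out = 70.8 °C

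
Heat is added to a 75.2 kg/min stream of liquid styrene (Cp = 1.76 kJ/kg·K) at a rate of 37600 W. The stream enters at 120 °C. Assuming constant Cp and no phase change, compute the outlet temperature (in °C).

Q = 37600 W = 2256 kJ/min
ΔT = Q/(ṁ·Cp) = 2256/(75.2×1.76) = 17.045 K
T_out = 120 + 17.045 = 137.05 °C

T_out = 137 °C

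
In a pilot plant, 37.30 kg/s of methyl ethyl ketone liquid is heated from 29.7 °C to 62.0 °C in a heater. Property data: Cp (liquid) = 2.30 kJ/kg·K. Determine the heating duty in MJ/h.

Q = ṁ·Cp·ΔT = 37.30 × 2.30 × (62.0 − 29.7) = 2771 kJ/s
Heating duty = 9975.7 MJ/h

Q = 9980 MJ/h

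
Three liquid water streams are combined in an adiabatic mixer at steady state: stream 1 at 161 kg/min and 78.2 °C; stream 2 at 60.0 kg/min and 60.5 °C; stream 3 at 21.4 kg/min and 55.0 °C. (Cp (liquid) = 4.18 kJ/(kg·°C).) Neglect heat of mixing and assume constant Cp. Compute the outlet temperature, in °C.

Energy balance with Q = 0: Σ ṁᵢCp,ᵢ(T_out − Tᵢ) = 0
Σ ṁᵢCp,ᵢTᵢ = 161×4.18×78.2 + 60.0×4.18×60.5 + 21.4×4.18×55.0 = 72720
Σ ṁᵢCp,ᵢ = 161×4.18 + 60.0×4.18 + 21.4×4.18 = 1013.2
T_out = 72720 / 1013.2 = 71.771 °C

T_out = 71.8 °C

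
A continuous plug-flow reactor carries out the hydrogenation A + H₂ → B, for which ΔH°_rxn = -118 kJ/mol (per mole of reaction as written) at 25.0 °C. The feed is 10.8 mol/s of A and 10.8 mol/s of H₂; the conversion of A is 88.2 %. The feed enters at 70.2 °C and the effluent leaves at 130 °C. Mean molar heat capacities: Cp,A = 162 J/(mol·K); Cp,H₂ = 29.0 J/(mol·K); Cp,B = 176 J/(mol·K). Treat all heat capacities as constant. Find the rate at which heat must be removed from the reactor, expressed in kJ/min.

Extent of reaction ξ = 0.882 × 10.8 = 9.5256 mol/s
Reaction term: ξ·ΔH°_rxn = 9.5256 × -118 = -1124 kJ/s
Sensible, feed 70.2→25 °C: -93.239 kJ/s
Outlet flows (mol/s): A 1.2744, H₂ 1.2744, B 9.5256
Sensible, products 25→130 °C: 201.59 kJ/s
Q = ΔH = -1015.7 kJ/s = -1015.7 kW
Heat removed = 60940 kJ/min

Q_out = 60900 kJ/min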